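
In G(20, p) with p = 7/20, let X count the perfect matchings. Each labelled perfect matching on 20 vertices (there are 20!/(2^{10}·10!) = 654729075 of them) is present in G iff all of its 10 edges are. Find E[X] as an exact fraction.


K_20 has 20!/(2^{10}·10!) = 654729075 labelled perfect matchings.
For each such perfect matching H, let X_H = 1 if all 10 edges of H are present in G. Then P[X_H = 1] = p^{10} = (7/20)^{10} = 282475249/10240000000000.
By linearity: E[X] = Σ_H E[X_H] = 654729075 · p^{10} = 654729075 · 282475249/10240000000000 = 7397790339526587/409600000000.
Numerically: E[X] ≈ 18061.

E[X] = 654729075 · (7/20)^{10} = 7397790339526587/409600000000 ≈ 18061.


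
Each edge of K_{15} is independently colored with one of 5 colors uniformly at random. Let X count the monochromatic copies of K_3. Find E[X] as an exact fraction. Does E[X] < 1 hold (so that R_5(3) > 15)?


E[X] = C(15, 3) · 5^{1 − 3} = 455 · 5^{−2} = 455/25.
As a reduced fraction: E[X] = 91/5 ≈ 18.20000.
Is E[X] < 1? NO.
Since E[X] ≥ 1, the first-moment bound is inconclusive at n = 15; it does NOT by itself certify R_5(3) > 15.

E[X] = 91/5 ≈ 18.20000; E[X] ≥ 1; first-moment method inconclusive here.


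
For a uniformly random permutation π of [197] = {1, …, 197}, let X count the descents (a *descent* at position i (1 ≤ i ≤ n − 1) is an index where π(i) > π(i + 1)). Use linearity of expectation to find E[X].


Write X = Σ X_I over i = 1, …, 196, with X_I the indicator of one descent.
There are 196 indicators.
For each fixed i, the pair (π(i), π(i+1)) is a uniformly random ordered pair of distinct values from {1, …, 197}; by symmetry P[π(i) > π(i+1)] = 1/2.
By linearity: E[X] = 196 · (1/2) = (197 − 1) · (1/2) = 98 ≈ 98.000.

E[X] = 98 = 98.000.


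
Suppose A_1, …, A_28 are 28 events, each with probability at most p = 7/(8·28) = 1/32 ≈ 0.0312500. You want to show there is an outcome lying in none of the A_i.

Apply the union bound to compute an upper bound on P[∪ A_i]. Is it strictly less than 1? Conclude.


Union bound: P[∪_{i=1}^{28} A_i] ≤ Σ_i P[A_i] ≤ 28·p = 28·(1/32) = 7/8.
Numerically: 7/8 ≈ 0.8750000.
Is 7/8 < 1? YES.
Since P[∪ A_i] ≤ 7/8 < 1, the complement has P[∩ A_i^c] ≥ 1 − 7/8 = 1/8 > 0, so some outcome avoids every A_i.

28·p = 7/8 ≈ 0.8750000; existence CERTIFIED by the union bound.


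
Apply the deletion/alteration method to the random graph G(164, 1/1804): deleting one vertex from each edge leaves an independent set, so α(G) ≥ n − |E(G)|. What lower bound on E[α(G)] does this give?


E[|E(G)|] = C(164, 2)·p = 13366 · (1/1804) = 163/22.
E[α(G)] ≥ n − E[|E(G)|] = 164 − 163/22 = 3445/22.
Numerically: ≈ 156.59091.
(This is only a lower bound; the true E[α(G)] may be larger.)

E[α(G)] ≥ 3445/22 ≈ 156.59091.


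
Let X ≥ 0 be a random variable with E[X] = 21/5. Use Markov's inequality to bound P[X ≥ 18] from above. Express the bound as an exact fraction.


μ = E[X] = 21/5, a = 18.
Markov: P[X ≥ 18] ≤ μ/a = (21/5)/18 = 7/30.
Numerically: ≈ 0.23333.
(Since a = 18 > μ = 4.20000, the bound 7/30 is < 1 and informative.)

P[X ≥ 18] ≤ 7/30 ≈ 0.23333.


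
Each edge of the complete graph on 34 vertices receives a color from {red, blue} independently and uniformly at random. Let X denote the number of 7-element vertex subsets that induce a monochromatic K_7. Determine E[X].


Let X = Σ_S X_S over the C(34, 7) = 5379616 subsets S of size 7, where X_S = 1 if the K_7 on S is monochromatic.
For a fixed S, the K_7 on S has C(7, 2) = 21 edges. P[all 21 edges red] = (1/2)^21, and likewise for blue, so P[monochromatic] = 2·(1/2)^21 = 2^{1 − 21} = 1/1048576.
By linearity of expectation: E[X] = C(34, 7) · 2^{1 − 21} = 5379616 · 1/1048576 = 168113/32768.
Numerically: E[X] ≈ 5.1304.

E[X] = C(34,7)·2^(1−C(7,2)) = 168113/32768 ≈ 5.1304.


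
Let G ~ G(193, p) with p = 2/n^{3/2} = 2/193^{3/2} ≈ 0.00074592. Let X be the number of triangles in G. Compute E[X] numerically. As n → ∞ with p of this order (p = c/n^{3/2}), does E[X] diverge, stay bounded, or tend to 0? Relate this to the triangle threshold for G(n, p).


Number of potential triangles: C(193, 3) = 1179616.
Each occurs with probability p³ ≈ (0.00074592)³ ≈ 4.1503249e-10.
By linearity: E[X] = C(193, 3)·p³ ≈ 1179616 · 4.1503249e-10 ≈ 0.00049.
Since α = 3/2 > 1, p = c/n^{3/2} = o(1/n) is below the triangle threshold p ~ 1/n. Asymptotically E[X] ~ (c³/6)·n^{3(1−α)} = (2³/6)·n^{-1.5} → 0, so by Markov's inequality G has no triangles w.h.p.

E[X] ≈ 0.00049; in regime p = Θ(1/n^{3/2}) E[X] tends to 0 (below the triangle threshold p ~ 1/n).


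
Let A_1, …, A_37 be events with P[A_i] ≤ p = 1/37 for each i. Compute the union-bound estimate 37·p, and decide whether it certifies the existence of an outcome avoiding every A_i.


Union bound: P[∪_{i=1}^{37} A_i] ≤ Σ_i P[A_i] ≤ 37·p = 37·(1/37) = 1.
Numerically: 1 ≈ 1.000000.
Is 1 < 1? NO.
Since the bound 1 is ≥ 1, the union bound is uninformative here; it does NOT by itself certify existence.

37·p = 1 ≈ 1.000000; existence NOT certified by the union bound.


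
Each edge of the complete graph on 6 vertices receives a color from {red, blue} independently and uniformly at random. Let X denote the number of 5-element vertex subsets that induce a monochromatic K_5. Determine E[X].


Let X = Σ_S X_S over the C(6, 5) = 6 subsets S of size 5, where X_S = 1 if the K_5 on S is monochromatic.
For a fixed S, the K_5 on S has C(5, 2) = 10 edges. P[all 10 edges red] = (1/2)^10, and likewise for blue, so P[monochromatic] = 2·(1/2)^10 = 2^{1 − 10} = 1/512.
Summing: E[X] = C(6, 5) · 2^{1 − 10} = 6 · 1/512 = 3/256.
Numerically: E[X] ≈ 0.01172.

E[X] = C(6,5)·2^(1−C(5,2)) = 3/256 ≈ 0.01172.


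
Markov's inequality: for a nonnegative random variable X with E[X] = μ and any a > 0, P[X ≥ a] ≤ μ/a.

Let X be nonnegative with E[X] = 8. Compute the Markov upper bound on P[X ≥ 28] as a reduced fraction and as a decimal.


μ = E[X] = 8, a = 28.
Markov: P[X ≥ 28] ≤ μ/a = (8)/28 = 2/7.
Numerically: ≈ 0.286.
(Since a = 28 > μ = 8.000, the bound 2/7 is < 1 and informative.)

P[X ≥ 28] ≤ 2/7 ≈ 0.286.


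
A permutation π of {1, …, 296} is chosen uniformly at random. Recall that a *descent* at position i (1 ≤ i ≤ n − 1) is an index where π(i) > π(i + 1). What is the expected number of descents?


Write X = Σ X_I over i = 1, …, 295, with X_I the indicator of one descent.
There are 295 indicators.
For each fixed i, the pair (π(i), π(i+1)) is a uniformly random ordered pair of distinct values from {1, …, 296}; by symmetry P[π(i) > π(i+1)] = 1/2.
By linearity: E[X] = 295 · (1/2) = (296 − 1) · (1/2) = 295/2 ≈ 147.500000.

E[X] = 295/2 = 147.500000.


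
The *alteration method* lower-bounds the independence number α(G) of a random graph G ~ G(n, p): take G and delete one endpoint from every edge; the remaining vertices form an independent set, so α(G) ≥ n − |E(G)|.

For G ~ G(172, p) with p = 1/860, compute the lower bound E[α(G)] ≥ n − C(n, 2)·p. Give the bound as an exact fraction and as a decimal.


E[|E(G)|] = C(172, 2)·p = 14706 · (1/860) = 171/10.
E[α(G)] ≥ n − E[|E(G)|] = 172 − 171/10 = 1549/10.
Numerically: ≈ 154.900.
(This is only a lower bound; the true E[α(G)] may be larger.)

E[α(G)] ≥ 1549/10 ≈ 154.900.


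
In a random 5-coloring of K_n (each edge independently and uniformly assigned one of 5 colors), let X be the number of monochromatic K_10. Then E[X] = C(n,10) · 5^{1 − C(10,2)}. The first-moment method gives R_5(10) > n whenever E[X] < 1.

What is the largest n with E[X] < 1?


We need C(n, 10) · 5^{1 − 45} < 1, i.e. C(n, 10) < 5^{45 − 1} = 5684341886080801486968994140625.
Check values of n near the boundary:
  n = 5391: C(5391, 10) = 5666344714787188828795213697883; 5666344714787188828795213697883 < 5684341886080801486968994140625? YES
  n = 5392: C(5392, 10) = 5676873040158402483252283957448; 5676873040158402483252283957448 < 5684341886080801486968994140625? YES
  n = 5393: C(5393, 10) = 5687418968154238267170642278008; 5687418968154238267170642278008 < 5684341886080801486968994140625? NO
  n = 5394: C(5394, 10) = 5697982524930156243149785372878; 5697982524930156243149785372878 < 5684341886080801486968994140625? NO
  n = 5395: C(5395, 10) = 5708563736675616143322765475706; 5708563736675616143322765475706 < 5684341886080801486968994140625? NO
The largest n with C(n, 10) < 5684341886080801486968994140625 is n = 5392 (where E[X] = 5676873040158402483252283957448/5684341886080801486968994140625 ≈ 0.998686). Hence R_5(10) > 5392, i.e. R_5(10) ≥ 5393.

Largest n = 5392; hence R_5(10) > 5392.


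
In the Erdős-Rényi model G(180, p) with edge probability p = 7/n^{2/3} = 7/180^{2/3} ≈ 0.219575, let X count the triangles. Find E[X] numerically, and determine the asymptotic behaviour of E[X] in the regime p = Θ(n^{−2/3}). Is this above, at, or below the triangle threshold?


Number of potential triangles: C(180, 3) = 955860.
Each occurs with probability p³ ≈ (0.219575)³ ≈ 1.05864198e-02.
By linearity: E[X] = C(180, 3)·p³ ≈ 955860 · 1.05864198e-02 ≈ 10119.135185.
Since α = 2/3 < 1, p = c/n^{2/3} ≫ 1/n is above the triangle threshold p ~ 1/n. Asymptotically E[X] ~ (c³/6)·n^{3(1−α)} = (7³/6)·n^{1} → ∞; triangles are abundant w.h.p.

E[X] ≈ 10119.135185; in regime p = Θ(1/n^{2/3}) E[X] diverges (above the triangle threshold p ~ 1/n).


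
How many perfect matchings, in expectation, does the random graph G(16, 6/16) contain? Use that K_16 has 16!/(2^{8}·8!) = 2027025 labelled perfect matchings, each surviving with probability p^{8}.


K_16 has 16!/(2^{8}·8!) = 2027025 labelled perfect matchings.
For each such perfect matching H, let X_H = 1 if all 8 edges of H are present in G. Then P[X_H = 1] = p^{8} = (3/8)^{8} = 6561/16777216.
By linearity: E[X] = Σ_H E[X_H] = 2027025 · p^{8} = 2027025 · 6561/16777216 = 13299311025/16777216.
Numerically: E[X] ≈ 793.

E[X] = 2027025 · (3/8)^{8} = 13299311025/16777216 ≈ 793.


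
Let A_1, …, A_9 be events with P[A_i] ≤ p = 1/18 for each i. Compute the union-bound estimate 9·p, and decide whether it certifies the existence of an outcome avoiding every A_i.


Union bound: P[∪_{i=1}^{9} A_i] ≤ Σ_i P[A_i] ≤ 9·p = 9·(1/18) = 1/2.
Numerically: 1/2 ≈ 0.50000.
Is 1/2 < 1? YES.
Since P[∪ A_i] ≤ 1/2 < 1, the complement has P[∩ A_i^c] ≥ 1 − 1/2 = 1/2 > 0, so some outcome avoids every A_i.

9·p = 1/2 ≈ 0.50000; existence CERTIFIED by the union bound.


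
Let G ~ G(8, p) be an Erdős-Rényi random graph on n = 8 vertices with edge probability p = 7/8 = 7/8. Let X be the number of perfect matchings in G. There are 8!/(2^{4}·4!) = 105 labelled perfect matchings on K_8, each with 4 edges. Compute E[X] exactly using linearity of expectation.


K_8 has 8!/(2^{4}·4!) = 105 labelled perfect matchings.
For each such perfect matching H, let X_H = 1 if all 4 edges of H are present in G. Then P[X_H = 1] = p^{4} = (7/8)^{4} = 2401/4096.
By linearity of expectation: E[X] = Σ_H E[X_H] = 105 · p^{4} = 105 · 2401/4096 = 252105/4096.
Numerically: E[X] ≈ 61.549.

E[X] = 105 · (7/8)^{4} = 252105/4096 ≈ 61.549.


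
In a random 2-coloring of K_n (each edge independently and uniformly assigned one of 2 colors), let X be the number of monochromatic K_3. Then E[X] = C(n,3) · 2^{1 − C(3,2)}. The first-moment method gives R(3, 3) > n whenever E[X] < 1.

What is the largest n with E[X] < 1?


We need C(n, 3) · 2^{1 − 3} < 1, i.e. C(n, 3) < 2^{3 − 1} = 4.
Check values of n near the boundary:
  n = 3: C(3, 3) = 1; 1 < 4? YES
  n = 4: C(4, 3) = 4; 4 < 4? NO
The largest n with C(n, 3) < 4 is n = 3 (where E[X] = 1/4 ≈ 0.250). Hence R(3, 3) > 3, i.e. R(3, 3) ≥ 4.

Largest n = 3; hence R(3, 3) > 3.


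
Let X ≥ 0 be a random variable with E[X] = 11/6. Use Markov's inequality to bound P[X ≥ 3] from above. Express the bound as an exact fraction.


μ = E[X] = 11/6, a = 3.
Markov: P[X ≥ 3] ≤ μ/a = (11/6)/3 = 11/18.
Numerically: ≈ 0.611111.
(Since a = 3 > μ = 1.833333, the bound 11/18 is < 1 and informative.)

P[X ≥ 3] ≤ 11/18 ≈ 0.611111.


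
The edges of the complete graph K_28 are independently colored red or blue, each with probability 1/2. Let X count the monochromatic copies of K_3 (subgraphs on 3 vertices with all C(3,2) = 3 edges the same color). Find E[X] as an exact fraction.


Let X = Σ_S X_S over the C(28, 3) = 3276 subsets S of size 3, where X_S = 1 if the K_3 on S is monochromatic.
For a fixed S, the K_3 on S has C(3, 2) = 3 edges. P[all 3 edges red] = (1/2)^3, and likewise for blue, so P[monochromatic] = 2·(1/2)^3 = 2^{1 − 3} = 1/4.
By linearity of expectation: E[X] = C(28, 3) · 2^{1 − 3} = 3276 · 1/4 = 819.
Numerically: E[X] ≈ 819.00000.

E[X] = C(28,3)·2^(1−C(3,2)) = 819 ≈ 819.00000.


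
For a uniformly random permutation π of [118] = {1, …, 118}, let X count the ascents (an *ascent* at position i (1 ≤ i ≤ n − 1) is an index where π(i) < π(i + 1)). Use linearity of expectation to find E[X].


Write X = Σ X_I over i = 1, …, 117, with X_I the indicator of one ascent.
There are 117 indicators.
For each fixed i, the pair (π(i), π(i+1)) is a uniformly random ordered pair of distinct values from {1, …, 118}; by symmetry P[π(i) < π(i+1)] = 1/2.
By linearity: E[X] = 117 · (1/2) = (118 − 1) · (1/2) = 117/2 ≈ 58.500000.

E[X] = 117/2 = 58.500000.


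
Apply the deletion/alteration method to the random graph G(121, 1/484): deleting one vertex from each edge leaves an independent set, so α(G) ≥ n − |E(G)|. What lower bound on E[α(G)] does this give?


E[|E(G)|] = C(121, 2)·p = 7260 · (1/484) = 15.
E[α(G)] ≥ n − E[|E(G)|] = 121 − 15 = 106.
Numerically: ≈ 106.000.
(This is only a lower bound; the true E[α(G)] may be larger.)

E[α(G)] ≥ 106 ≈ 106.000.


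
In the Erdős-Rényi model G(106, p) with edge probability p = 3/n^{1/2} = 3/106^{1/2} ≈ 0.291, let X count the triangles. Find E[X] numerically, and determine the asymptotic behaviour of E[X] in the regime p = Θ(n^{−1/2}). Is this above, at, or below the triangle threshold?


Number of potential triangles: C(106, 3) = 192920.
Each occurs with probability p³ ≈ (0.291)³ ≈ 2.47403e-02.
By linearity: E[X] = C(106, 3)·p³ ≈ 192920 · 2.47403e-02 ≈ 4772.899.
Since α = 1/2 < 1, p = c/n^{1/2} ≫ 1/n is above the triangle threshold p ~ 1/n. Asymptotically E[X] ~ (c³/6)·n^{3(1−α)} = (3³/6)·n^{1.5} → ∞; triangles are abundant w.h.p.

E[X] ≈ 4772.899; in regime p = Θ(1/n^{1/2}) E[X] diverges (above the triangle threshold p ~ 1/n).


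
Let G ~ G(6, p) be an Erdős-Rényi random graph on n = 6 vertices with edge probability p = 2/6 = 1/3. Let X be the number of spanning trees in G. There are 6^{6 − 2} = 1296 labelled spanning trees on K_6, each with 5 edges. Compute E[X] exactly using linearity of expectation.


K_6 has 6^{6 − 2} = 1296 labelled spanning trees.
For each such spanning tree H, let X_H = 1 if all 5 edges of H are present in G. Then P[X_H = 1] = p^{5} = (1/3)^{5} = 1/243.
Summing the indicators: E[X] = Σ_H E[X_H] = 1296 · p^{5} = 1296 · 1/243 = 16/3.
Numerically: E[X] ≈ 5.333.

E[X] = 1296 · (1/3)^{5} = 16/3 ≈ 5.333.


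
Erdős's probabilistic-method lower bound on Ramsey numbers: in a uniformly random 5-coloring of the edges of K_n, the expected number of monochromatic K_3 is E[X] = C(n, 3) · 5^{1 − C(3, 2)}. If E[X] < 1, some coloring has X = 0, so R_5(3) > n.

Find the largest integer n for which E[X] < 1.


We need C(n, 3) · 5^{1 − 3} < 1, i.e. C(n, 3) < 5^{3 − 1} = 25.
Check values of n near the boundary:
  n = 3: C(3, 3) = 1; 1 < 25? YES
  n = 4: C(4, 3) = 4; 4 < 25? YES
  n = 5: C(5, 3) = 10; 10 < 25? YES
  n = 6: C(6, 3) = 20; 20 < 25? YES
  n = 7: C(7, 3) = 35; 35 < 25? NO
  n = 8: C(8, 3) = 56; 56 < 25? NO
The largest n with C(n, 3) < 25 is n = 6 (where E[X] = 4/5 ≈ 0.800). Hence R_5(3) > 6, i.e. R_5(3) ≥ 7.

Largest n = 6; hence R_5(3) > 6.


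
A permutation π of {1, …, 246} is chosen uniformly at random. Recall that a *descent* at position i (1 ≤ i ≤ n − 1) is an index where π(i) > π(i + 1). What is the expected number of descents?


Write X = Σ X_I over i = 1, …, 245, with X_I the indicator of one descent.
There are 245 indicators.
For each fixed i, the pair (π(i), π(i+1)) is a uniformly random ordered pair of distinct values from {1, …, 246}; by symmetry P[π(i) > π(i+1)] = 1/2.
By linearity: E[X] = 245 · (1/2) = (246 − 1) · (1/2) = 245/2 ≈ 122.50000.

E[X] = 245/2 = 122.50000.


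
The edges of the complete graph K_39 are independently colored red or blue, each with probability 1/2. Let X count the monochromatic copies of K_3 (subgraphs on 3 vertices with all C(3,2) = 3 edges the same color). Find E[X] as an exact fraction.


Let X = Σ_S X_S over the C(39, 3) = 9139 subsets S of size 3, where X_S = 1 if the K_3 on S is monochromatic.
For a fixed S, the K_3 on S has C(3, 2) = 3 edges. P[all 3 edges red] = (1/2)^3, and likewise for blue, so P[monochromatic] = 2·(1/2)^3 = 2^{1 − 3} = 1/4.
By linearity: E[X] = C(39, 3) · 2^{1 − 3} = 9139 · 1/4 = 9139/4.
Numerically: E[X] ≈ 2284.75000.

E[X] = C(39,3)·2^(1−C(3,2)) = 9139/4 ≈ 2284.75000.


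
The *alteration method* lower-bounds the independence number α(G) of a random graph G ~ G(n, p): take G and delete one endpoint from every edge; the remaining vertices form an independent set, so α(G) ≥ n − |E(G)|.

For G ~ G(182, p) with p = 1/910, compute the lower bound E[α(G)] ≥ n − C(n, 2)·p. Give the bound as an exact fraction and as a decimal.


E[|E(G)|] = C(182, 2)·p = 16471 · (1/910) = 181/10.
E[α(G)] ≥ n − E[|E(G)|] = 182 − 181/10 = 1639/10.
Numerically: ≈ 163.900.
(This is only a lower bound; the true E[α(G)] may be larger.)

E[α(G)] ≥ 1639/10 ≈ 163.900.


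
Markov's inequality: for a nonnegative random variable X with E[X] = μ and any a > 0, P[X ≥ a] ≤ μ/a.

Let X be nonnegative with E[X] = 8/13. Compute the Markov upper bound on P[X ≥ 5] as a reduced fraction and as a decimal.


μ = E[X] = 8/13, a = 5.
Markov: P[X ≥ 5] ≤ μ/a = (8/13)/5 = 8/65.
Numerically: ≈ 0.1231.
(Since a = 5 > μ = 0.6154, the bound 8/65 is < 1 and informative.)

P[X ≥ 5] ≤ 8/65 ≈ 0.1231.


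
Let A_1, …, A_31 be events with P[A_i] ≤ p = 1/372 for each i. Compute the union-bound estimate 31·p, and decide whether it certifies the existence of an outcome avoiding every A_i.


Union bound: P[∪_{i=1}^{31} A_i] ≤ Σ_i P[A_i] ≤ 31·p = 31·(1/372) = 1/12.
Numerically: 1/12 ≈ 0.08333.
Is 1/12 < 1? YES.
Since P[∪ A_i] ≤ 1/12 < 1, the complement has P[∩ A_i^c] ≥ 1 − 1/12 = 11/12 > 0, so some outcome avoids every A_i.

31·p = 1/12 ≈ 0.08333; existence CERTIFIED by the union bound.


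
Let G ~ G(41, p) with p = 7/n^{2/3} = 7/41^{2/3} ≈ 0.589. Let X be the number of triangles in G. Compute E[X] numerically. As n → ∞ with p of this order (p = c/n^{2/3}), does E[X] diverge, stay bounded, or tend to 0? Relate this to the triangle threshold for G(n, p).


Number of potential triangles: C(41, 3) = 10660.
Each occurs with probability p³ ≈ (0.589)³ ≈ 2.04045e-01.
By linearity: E[X] = C(41, 3)·p³ ≈ 10660 · 2.04045e-01 ≈ 2175.122.
Since α = 2/3 < 1, p = c/n^{2/3} ≫ 1/n is above the triangle threshold p ~ 1/n. Asymptotically E[X] ~ (c³/6)·n^{3(1−α)} = (7³/6)·n^{1} → ∞; triangles are abundant w.h.p.

E[X] ≈ 2175.122; in regime p = Θ(1/n^{2/3}) E[X] diverges (above the triangle threshold p ~ 1/n).


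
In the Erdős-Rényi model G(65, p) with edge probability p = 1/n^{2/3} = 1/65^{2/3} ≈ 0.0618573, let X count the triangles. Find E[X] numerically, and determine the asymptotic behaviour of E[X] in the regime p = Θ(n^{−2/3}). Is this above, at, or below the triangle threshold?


Number of potential triangles: C(65, 3) = 43680.
Each occurs with probability p³ ≈ (0.0618573)³ ≈ 2.36686391e-04.
By linearity: E[X] = C(65, 3)·p³ ≈ 43680 · 2.36686391e-04 ≈ 10.338462.
Since α = 2/3 < 1, p = c/n^{2/3} ≫ 1/n is above the triangle threshold p ~ 1/n. Asymptotically E[X] ~ (c³/6)·n^{3(1−α)} = (1³/6)·n^{1} → ∞; triangles are abundant w.h.p.

E[X] ≈ 10.338462; in regime p = Θ(1/n^{2/3}) E[X] diverges (above the triangle threshold p ~ 1/n).


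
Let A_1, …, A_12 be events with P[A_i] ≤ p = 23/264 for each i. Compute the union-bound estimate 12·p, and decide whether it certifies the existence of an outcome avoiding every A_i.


Union bound: P[∪_{i=1}^{12} A_i] ≤ Σ_i P[A_i] ≤ 12·p = 12·(23/264) = 23/22.
Numerically: 23/22 ≈ 1.0454545.
Is 23/22 < 1? NO.
Since the bound 23/22 is ≥ 1, the union bound is uninformative here; it does NOT by itself certify existence.

12·p = 23/22 ≈ 1.0454545; existence NOT certified by the union bound.


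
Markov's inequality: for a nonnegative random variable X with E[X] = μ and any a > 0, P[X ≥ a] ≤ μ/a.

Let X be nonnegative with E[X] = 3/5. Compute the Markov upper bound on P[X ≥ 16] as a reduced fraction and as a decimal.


μ = E[X] = 3/5, a = 16.
Markov: P[X ≥ 16] ≤ μ/a = (3/5)/16 = 3/80.
Numerically: ≈ 0.03750.
(Since a = 16 > μ = 0.60000, the bound 3/80 is < 1 and informative.)

P[X ≥ 16] ≤ 3/80 ≈ 0.03750.


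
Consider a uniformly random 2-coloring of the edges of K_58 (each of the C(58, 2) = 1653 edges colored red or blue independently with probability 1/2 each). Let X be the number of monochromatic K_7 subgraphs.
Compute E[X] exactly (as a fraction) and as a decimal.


Let X = Σ_S X_S over the C(58, 7) = 300674088 subsets S of size 7, where X_S = 1 if the K_7 on S is monochromatic.
For a fixed S, the K_7 on S has C(7, 2) = 21 edges. P[all 21 edges red] = (1/2)^21, and likewise for blue, so P[monochromatic] = 2·(1/2)^21 = 2^{1 − 21} = 1/1048576.
By linearity of expectation: E[X] = C(58, 7) · 2^{1 − 21} = 300674088 · 1/1048576 = 37584261/131072.
Numerically: E[X] ≈ 286.74516.

E[X] = C(58,7)·2^(1−C(7,2)) = 37584261/131072 ≈ 286.74516.


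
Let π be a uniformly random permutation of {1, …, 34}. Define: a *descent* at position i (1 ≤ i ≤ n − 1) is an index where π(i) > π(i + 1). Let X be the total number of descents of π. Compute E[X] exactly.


Write X = Σ X_I over i = 1, …, 33, with X_I the indicator of one descent.
There are 33 indicators.
For each fixed i, the pair (π(i), π(i+1)) is a uniformly random ordered pair of distinct values from {1, …, 34}; by symmetry P[π(i) > π(i+1)] = 1/2.
By linearity: E[X] = 33 · (1/2) = (34 − 1) · (1/2) = 33/2 ≈ 16.500.

E[X] = 33/2 = 16.500.


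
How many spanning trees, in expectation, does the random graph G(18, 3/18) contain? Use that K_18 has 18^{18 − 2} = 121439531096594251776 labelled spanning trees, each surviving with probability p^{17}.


K_18 has 18^{18 − 2} = 121439531096594251776 labelled spanning trees.
For each such spanning tree H, let X_H = 1 if all 17 edges of H are present in G. Then P[X_H = 1] = p^{17} = (1/6)^{17} = 1/16926659444736.
By linearity: E[X] = Σ_H E[X_H] = 121439531096594251776 · p^{17} = 121439531096594251776 · 1/16926659444736 = 14348907/2.
Numerically: E[X] ≈ 7.17e+06.

E[X] = 121439531096594251776 · (1/6)^{17} = 14348907/2 ≈ 7.17e+06.


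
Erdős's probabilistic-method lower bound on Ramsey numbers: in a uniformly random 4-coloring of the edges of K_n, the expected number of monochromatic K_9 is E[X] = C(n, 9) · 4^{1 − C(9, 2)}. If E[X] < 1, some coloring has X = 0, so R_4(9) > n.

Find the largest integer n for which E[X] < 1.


We need C(n, 9) · 4^{1 − 36} < 1, i.e. C(n, 9) < 4^{36 − 1} = 1180591620717411303424.
Check values of n near the boundary:
  n = 912: C(912, 9) = 1156095740032081475120; 1156095740032081475120 < 1180591620717411303424? YES
  n = 913: C(913, 9) = 1167605542753639808390; 1167605542753639808390 < 1180591620717411303424? YES
  n = 914: C(914, 9) = 1179217089587653905932; 1179217089587653905932 < 1180591620717411303424? YES
  n = 915: C(915, 9) = 1190931166636537885130; 1190931166636537885130 < 1180591620717411303424? NO
  n = 916: C(916, 9) = 1202748565202942340440; 1202748565202942340440 < 1180591620717411303424? NO
  n = 917: C(917, 9) = 1214670081818390006810; 1214670081818390006810 < 1180591620717411303424? NO
The largest n with C(n, 9) < 1180591620717411303424 is n = 914 (where E[X] = 294804272396913476483/295147905179352825856 ≈ 0.998836). Hence R_4(9) > 914, i.e. R_4(9) ≥ 915.

Largest n = 914; hence R_4(9) > 914.


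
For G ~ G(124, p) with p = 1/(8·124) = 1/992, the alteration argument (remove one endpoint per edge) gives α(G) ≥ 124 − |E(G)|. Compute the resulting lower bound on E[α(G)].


E[|E(G)|] = C(124, 2)·p = 7626 · (1/992) = 123/16.
E[α(G)] ≥ n − E[|E(G)|] = 124 − 123/16 = 1861/16.
Numerically: ≈ 116.31250.
(This is only a lower bound; the true E[α(G)] may be larger.)

E[α(G)] ≥ 1861/16 ≈ 116.31250.


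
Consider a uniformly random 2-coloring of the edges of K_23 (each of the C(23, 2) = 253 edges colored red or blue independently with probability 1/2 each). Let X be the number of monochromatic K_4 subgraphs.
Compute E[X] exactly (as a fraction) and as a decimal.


Let X = Σ_S X_S over the C(23, 4) = 8855 subsets S of size 4, where X_S = 1 if the K_4 on S is monochromatic.
For a fixed S, the K_4 on S has C(4, 2) = 6 edges. P[all 6 edges red] = (1/2)^6, and likewise for blue, so P[monochromatic] = 2·(1/2)^6 = 2^{1 − 6} = 1/32.
By linearity: E[X] = C(23, 4) · 2^{1 − 6} = 8855 · 1/32 = 8855/32.
Numerically: E[X] ≈ 276.719.

E[X] = C(23,4)·2^(1−C(4,2)) = 8855/32 ≈ 276.719.


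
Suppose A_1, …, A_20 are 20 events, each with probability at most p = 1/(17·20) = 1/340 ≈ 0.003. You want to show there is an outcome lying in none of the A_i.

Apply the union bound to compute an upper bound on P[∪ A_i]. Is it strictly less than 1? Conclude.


Union bound: P[∪_{i=1}^{20} A_i] ≤ Σ_i P[A_i] ≤ 20·p = 20·(1/340) = 1/17.
Numerically: 1/17 ≈ 0.059.
Is 1/17 < 1? YES.
Since P[∪ A_i] ≤ 1/17 < 1, the complement has P[∩ A_i^c] ≥ 1 − 1/17 = 16/17 > 0, so some outcome avoids every A_i.

20·p = 1/17 ≈ 0.059; existence CERTIFIED by the union bound.


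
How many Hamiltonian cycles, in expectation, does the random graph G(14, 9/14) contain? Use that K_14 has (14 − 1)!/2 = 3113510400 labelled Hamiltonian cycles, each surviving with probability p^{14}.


K_14 has (14 − 1)!/2 = 3113510400 labelled Hamiltonian cycles.
For each such Hamiltonian cycle H, let X_H = 1 if all 14 edges of H are present in G. Then P[X_H = 1] = p^{14} = (9/14)^{14} = 22876792454961/11112006825558016.
Summing the indicators: E[X] = Σ_H E[X_H] = 3113510400 · p^{14} = 3113510400 · 22876792454961/11112006825558016 = 19873641525435994725/3100448333024.
Numerically: E[X] ≈ 6.4099e+06.

E[X] = 3113510400 · (9/14)^{14} = 19873641525435994725/3100448333024 ≈ 6.4099e+06.


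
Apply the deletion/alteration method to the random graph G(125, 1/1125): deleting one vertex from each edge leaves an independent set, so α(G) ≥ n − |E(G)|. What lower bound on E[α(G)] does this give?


E[|E(G)|] = C(125, 2)·p = 7750 · (1/1125) = 62/9.
E[α(G)] ≥ n − E[|E(G)|] = 125 − 62/9 = 1063/9.
Numerically: ≈ 118.1111.
(This is only a lower bound; the true E[α(G)] may be larger.)

E[α(G)] ≥ 1063/9 ≈ 118.1111.


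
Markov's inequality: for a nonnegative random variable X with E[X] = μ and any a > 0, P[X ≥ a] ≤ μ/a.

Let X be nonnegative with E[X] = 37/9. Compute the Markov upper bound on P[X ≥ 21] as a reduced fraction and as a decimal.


μ = E[X] = 37/9, a = 21.
Markov: P[X ≥ 21] ≤ μ/a = (37/9)/21 = 37/189.
Numerically: ≈ 0.1958.
(Since a = 21 > μ = 4.1111, the bound 37/189 is < 1 and informative.)

P[X ≥ 21] ≤ 37/189 ≈ 0.1958.


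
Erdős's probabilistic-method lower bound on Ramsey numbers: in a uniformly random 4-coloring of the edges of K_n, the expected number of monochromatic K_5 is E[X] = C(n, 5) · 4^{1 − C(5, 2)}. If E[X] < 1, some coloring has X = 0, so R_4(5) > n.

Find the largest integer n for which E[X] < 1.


We need C(n, 5) · 4^{1 − 10} < 1, i.e. C(n, 5) < 4^{10 − 1} = 262144.
Check values of n near the boundary:
  n = 30: C(30, 5) = 142506; 142506 < 262144? YES
  n = 31: C(31, 5) = 169911; 169911 < 262144? YES
  n = 32: C(32, 5) = 201376; 201376 < 262144? YES
  n = 33: C(33, 5) = 237336; 237336 < 262144? YES
  n = 34: C(34, 5) = 278256; 278256 < 262144? NO
The largest n with C(n, 5) < 262144 is n = 33 (where E[X] = 29667/32768 ≈ 0.905). Hence R_4(5) > 33, i.e. R_4(5) ≥ 34.

Largest n = 33; hence R_4(5) > 33.


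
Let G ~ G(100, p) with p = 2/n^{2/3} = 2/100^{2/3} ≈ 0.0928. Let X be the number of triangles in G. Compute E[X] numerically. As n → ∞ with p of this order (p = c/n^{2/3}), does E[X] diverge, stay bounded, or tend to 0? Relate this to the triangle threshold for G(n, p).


Number of potential triangles: C(100, 3) = 161700.
Each occurs with probability p³ ≈ (0.0928)³ ≈ 8.00000e-04.
By linearity: E[X] = C(100, 3)·p³ ≈ 161700 · 8.00000e-04 ≈ 129.360.
Since α = 2/3 < 1, p = c/n^{2/3} ≫ 1/n is above the triangle threshold p ~ 1/n. Asymptotically E[X] ~ (c³/6)·n^{3(1−α)} = (2³/6)·n^{1} → ∞; triangles are abundant w.h.p.

E[X] ≈ 129.360; in regime p = Θ(1/n^{2/3}) E[X] diverges (above the triangle threshold p ~ 1/n).


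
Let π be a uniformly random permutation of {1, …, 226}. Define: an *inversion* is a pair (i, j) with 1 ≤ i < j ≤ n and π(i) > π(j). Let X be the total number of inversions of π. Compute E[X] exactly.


Write X = Σ X_I over the C(226, 2) = 25425 pairs i < j, with X_I the indicator of one inversion.
There are 25425 indicators.
For each fixed pair i < j, the values π(i) and π(j) are two distinct elements of {1, …, 226} in uniformly random order; by symmetry P[π(i) > π(j)] = 1/2.
By linearity: E[X] = 25425 · (1/2) = C(226, 2) · (1/2) = 25425/2 = 25425/2 ≈ 12712.500000.

E[X] = 25425/2 = 12712.500000.


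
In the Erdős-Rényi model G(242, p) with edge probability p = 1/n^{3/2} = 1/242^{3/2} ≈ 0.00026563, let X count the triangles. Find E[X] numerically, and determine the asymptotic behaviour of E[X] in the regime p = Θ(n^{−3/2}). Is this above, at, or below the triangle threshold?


Number of potential triangles: C(242, 3) = 2332880.
Each occurs with probability p³ ≈ (0.00026563)³ ≈ 1.87426439e-11.
By linearity: E[X] = C(242, 3)·p³ ≈ 2332880 · 1.87426439e-11 ≈ 0.000044.
Since α = 3/2 > 1, p = c/n^{3/2} = o(1/n) is below the triangle threshold p ~ 1/n. Asymptotically E[X] ~ (c³/6)·n^{3(1−α)} = (1³/6)·n^{-1.5} → 0, so by Markov's inequality G has no triangles w.h.p.

E[X] ≈ 0.000044; in regime p = Θ(1/n^{3/2}) E[X] tends to 0 (below the triangle threshold p ~ 1/n).


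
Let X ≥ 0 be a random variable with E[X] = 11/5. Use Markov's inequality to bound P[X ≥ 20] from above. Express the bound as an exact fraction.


μ = E[X] = 11/5, a = 20.
Markov: P[X ≥ 20] ≤ μ/a = (11/5)/20 = 11/100.
Numerically: ≈ 0.1100.
(Since a = 20 > μ = 2.2000, the bound 11/100 is < 1 and informative.)

P[X ≥ 20] ≤ 11/100 ≈ 0.1100.


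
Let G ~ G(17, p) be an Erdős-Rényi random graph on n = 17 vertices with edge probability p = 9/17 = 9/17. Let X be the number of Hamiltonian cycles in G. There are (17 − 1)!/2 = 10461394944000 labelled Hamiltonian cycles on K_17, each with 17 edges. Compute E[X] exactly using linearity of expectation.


K_17 has (17 − 1)!/2 = 10461394944000 labelled Hamiltonian cycles.
For each such Hamiltonian cycle H, let X_H = 1 if all 17 edges of H are present in G. Then P[X_H = 1] = p^{17} = (9/17)^{17} = 16677181699666569/827240261886336764177.
Summing the indicators: E[X] = Σ_H E[X_H] = 10461394944000 · p^{17} = 10461394944000 · 16677181699666569/827240261886336764177 = 174466584313061171422427136000/827240261886336764177.
Numerically: E[X] ≈ 2.10902e+08.

E[X] = 10461394944000 · (9/17)^{17} = 174466584313061171422427136000/827240261886336764177 ≈ 2.10902e+08.


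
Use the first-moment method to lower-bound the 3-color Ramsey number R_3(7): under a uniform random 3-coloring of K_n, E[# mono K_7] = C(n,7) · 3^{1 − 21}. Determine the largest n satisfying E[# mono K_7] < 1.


We need C(n, 7) · 3^{1 − 21} < 1, i.e. C(n, 7) < 3^{21 − 1} = 3486784401.
Check values of n near the boundary:
  n = 75: C(75, 7) = 1984829850; 1984829850 < 3486784401? YES
  n = 76: C(76, 7) = 2186189400; 2186189400 < 3486784401? YES
  n = 77: C(77, 7) = 2404808340; 2404808340 < 3486784401? YES
  n = 78: C(78, 7) = 2641902120; 2641902120 < 3486784401? YES
  n = 79: C(79, 7) = 2898753715; 2898753715 < 3486784401? YES
  n = 80: C(80, 7) = 3176716400; 3176716400 < 3486784401? YES
  n = 81: C(81, 7) = 3477216600; 3477216600 < 3486784401? YES
  n = 82: C(82, 7) = 3801756816; 3801756816 < 3486784401? NO
  n = 83: C(83, 7) = 4151918628; 4151918628 < 3486784401? NO
The largest n with C(n, 7) < 3486784401 is n = 81 (where E[X] = 42928600/43046721 ≈ 0.99726). Hence R_3(7) > 81, i.e. R_3(7) ≥ 82.

Largest n = 81; hence R_3(7) > 81.


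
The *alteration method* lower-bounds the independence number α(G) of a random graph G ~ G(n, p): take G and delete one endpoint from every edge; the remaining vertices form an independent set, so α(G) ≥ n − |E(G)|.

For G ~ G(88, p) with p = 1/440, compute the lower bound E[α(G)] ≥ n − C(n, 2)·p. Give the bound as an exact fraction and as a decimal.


E[|E(G)|] = C(88, 2)·p = 3828 · (1/440) = 87/10.
E[α(G)] ≥ n − E[|E(G)|] = 88 − 87/10 = 793/10.
Numerically: ≈ 79.30000.
(This is only a lower bound; the true E[α(G)] may be larger.)

E[α(G)] ≥ 793/10 ≈ 79.30000.


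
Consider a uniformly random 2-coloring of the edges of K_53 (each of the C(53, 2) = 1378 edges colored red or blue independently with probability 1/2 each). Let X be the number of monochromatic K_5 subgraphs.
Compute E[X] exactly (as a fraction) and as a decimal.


Let X = Σ_S X_S over the C(53, 5) = 2869685 subsets S of size 5, where X_S = 1 if the K_5 on S is monochromatic.
For a fixed S, the K_5 on S has C(5, 2) = 10 edges. P[all 10 edges red] = (1/2)^10, and likewise for blue, so P[monochromatic] = 2·(1/2)^10 = 2^{1 − 10} = 1/512.
Summing: E[X] = C(53, 5) · 2^{1 − 10} = 2869685 · 1/512 = 2869685/512.
Numerically: E[X] ≈ 5604.854.

E[X] = C(53,5)·2^(1−C(5,2)) = 2869685/512 ≈ 5604.854.


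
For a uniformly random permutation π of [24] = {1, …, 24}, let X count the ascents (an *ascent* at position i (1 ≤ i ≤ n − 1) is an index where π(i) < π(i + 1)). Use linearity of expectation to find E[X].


Write X = Σ X_I over i = 1, …, 23, with X_I the indicator of one ascent.
There are 23 indicators.
For each fixed i, the pair (π(i), π(i+1)) is a uniformly random ordered pair of distinct values from {1, …, 24}; by symmetry P[π(i) < π(i+1)] = 1/2.
By linearity: E[X] = 23 · (1/2) = (24 − 1) · (1/2) = 23/2 ≈ 11.500000.

E[X] = 23/2 = 11.500000.


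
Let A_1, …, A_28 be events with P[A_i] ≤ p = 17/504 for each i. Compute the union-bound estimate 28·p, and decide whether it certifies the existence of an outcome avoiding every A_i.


Union bound: P[∪_{i=1}^{28} A_i] ≤ Σ_i P[A_i] ≤ 28·p = 28·(17/504) = 17/18.
Numerically: 17/18 ≈ 0.94444.
Is 17/18 < 1? YES.
Since P[∪ A_i] ≤ 17/18 < 1, the complement has P[∩ A_i^c] ≥ 1 − 17/18 = 1/18 > 0, so some outcome avoids every A_i.

28·p = 17/18 ≈ 0.94444; existence CERTIFIED by the union bound.


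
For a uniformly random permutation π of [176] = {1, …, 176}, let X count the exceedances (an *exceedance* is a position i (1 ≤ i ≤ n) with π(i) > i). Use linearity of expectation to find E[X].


Write X = Σ_{i=1}^{176} X_i, where X_i = 1_{π(i) > i}.
For each fixed i, π(i) is uniform over {1, …, 176} (marginal of a uniform permutation), so P[π(i) > i] = (n − i)/n. Summing: Σ_{i=1}^{176} (n − i)/n = (0 + 1 + … + 175)/176 = 176(176 − 1)/(2·176) = (176 − 1)/2.
Hence E[X] = Σ_{i=1}^{176} (176 − i)/176 = 175/2 ≈ 87.500.

E[X] = 175/2 = 87.500.


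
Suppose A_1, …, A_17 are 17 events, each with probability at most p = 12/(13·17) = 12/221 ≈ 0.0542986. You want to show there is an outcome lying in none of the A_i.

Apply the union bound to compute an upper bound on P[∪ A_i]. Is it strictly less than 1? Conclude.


Union bound: P[∪_{i=1}^{17} A_i] ≤ Σ_i P[A_i] ≤ 17·p = 17·(12/221) = 12/13.
Numerically: 12/13 ≈ 0.9230769.
Is 12/13 < 1? YES.
Since P[∪ A_i] ≤ 12/13 < 1, the complement has P[∩ A_i^c] ≥ 1 − 12/13 = 1/13 > 0, so some outcome avoids every A_i.

17·p = 12/13 ≈ 0.9230769; existence CERTIFIED by the union bound.


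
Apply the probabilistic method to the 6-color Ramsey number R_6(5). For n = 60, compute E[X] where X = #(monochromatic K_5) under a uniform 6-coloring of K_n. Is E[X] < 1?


E[X] = C(60, 5) · 6^{1 − 10} = 5461512 · 6^{−9} = 5461512/10077696.
As a reduced fraction: E[X] = 227563/419904 ≈ 0.5419.
Is E[X] < 1? YES.
Since E[X] < 1, there exists a 6-coloring of K_{60} with no monochromatic K_5; hence R_6(5) > 60.

E[X] = 227563/419904 ≈ 0.5419; E[X] < 1, so R_6(5) > 60.


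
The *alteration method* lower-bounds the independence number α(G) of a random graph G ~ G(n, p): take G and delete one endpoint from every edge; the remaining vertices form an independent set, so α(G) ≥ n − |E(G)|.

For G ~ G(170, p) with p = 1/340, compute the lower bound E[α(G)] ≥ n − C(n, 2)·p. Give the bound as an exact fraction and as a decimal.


E[|E(G)|] = C(170, 2)·p = 14365 · (1/340) = 169/4.
E[α(G)] ≥ n − E[|E(G)|] = 170 − 169/4 = 511/4.
Numerically: ≈ 127.750000.
(This is only a lower bound; the true E[α(G)] may be larger.)

E[α(G)] ≥ 511/4 ≈ 127.750000.


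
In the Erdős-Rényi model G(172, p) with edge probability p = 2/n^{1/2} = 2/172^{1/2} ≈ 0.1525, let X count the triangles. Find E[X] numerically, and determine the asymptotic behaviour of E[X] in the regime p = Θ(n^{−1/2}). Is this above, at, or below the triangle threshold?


Number of potential triangles: C(172, 3) = 833340.
Each occurs with probability p³ ≈ (0.1525)³ ≈ 3.546478e-03.
By linearity: E[X] = C(172, 3)·p³ ≈ 833340 · 3.546478e-03 ≈ 2955.4223.
Since α = 1/2 < 1, p = c/n^{1/2} ≫ 1/n is above the triangle threshold p ~ 1/n. Asymptotically E[X] ~ (c³/6)·n^{3(1−α)} = (2³/6)·n^{1.5} → ∞; triangles are abundant w.h.p.

E[X] ≈ 2955.4223; in regime p = Θ(1/n^{1/2}) E[X] diverges (above the triangle threshold p ~ 1/n).


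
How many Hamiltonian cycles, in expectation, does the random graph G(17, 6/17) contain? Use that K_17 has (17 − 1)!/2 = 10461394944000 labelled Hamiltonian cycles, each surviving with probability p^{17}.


K_17 has (17 − 1)!/2 = 10461394944000 labelled Hamiltonian cycles.
For each such Hamiltonian cycle H, let X_H = 1 if all 17 edges of H are present in G. Then P[X_H = 1] = p^{17} = (6/17)^{17} = 16926659444736/827240261886336764177.
By linearity of expectation: E[X] = Σ_H E[X_H] = 10461394944000 · p^{17} = 10461394944000 · 16926659444736/827240261886336764177 = 177076469533971037814784000/827240261886336764177.
Numerically: E[X] ≈ 214057.

E[X] = 10461394944000 · (6/17)^{17} = 177076469533971037814784000/827240261886336764177 ≈ 214057.


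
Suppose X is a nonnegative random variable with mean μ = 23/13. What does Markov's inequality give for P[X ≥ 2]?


μ = E[X] = 23/13, a = 2.
Markov: P[X ≥ 2] ≤ μ/a = (23/13)/2 = 23/26.
Numerically: ≈ 0.884615.
(Since a = 2 > μ = 1.769231, the bound 23/26 is < 1 and informative.)

P[X ≥ 2] ≤ 23/26 ≈ 0.884615.


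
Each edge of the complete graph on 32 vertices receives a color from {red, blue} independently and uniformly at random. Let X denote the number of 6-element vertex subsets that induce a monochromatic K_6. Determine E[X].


Let X = Σ_S X_S over the C(32, 6) = 906192 subsets S of size 6, where X_S = 1 if the K_6 on S is monochromatic.
For a fixed S, the K_6 on S has C(6, 2) = 15 edges. P[all 15 edges red] = (1/2)^15, and likewise for blue, so P[monochromatic] = 2·(1/2)^15 = 2^{1 − 15} = 1/16384.
Summing: E[X] = C(32, 6) · 2^{1 − 15} = 906192 · 1/16384 = 56637/1024.
Numerically: E[X] ≈ 55.310.

E[X] = C(32,6)·2^(1−C(6,2)) = 56637/1024 ≈ 55.310.
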